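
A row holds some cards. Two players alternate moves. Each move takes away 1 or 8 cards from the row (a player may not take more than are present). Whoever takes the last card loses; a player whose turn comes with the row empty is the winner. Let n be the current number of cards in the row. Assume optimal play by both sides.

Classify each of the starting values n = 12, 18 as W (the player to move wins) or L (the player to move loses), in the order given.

12: L, 18: W

Use the standard recursion: the mover wins at a terminal position; elsewhere, the mover wins exactly when some move hands the opponent an L position.
n=0: no move; the opponent has just taken the last card and therefore loses → W
n=1: L (sole option 0(W) is W)
n=2: W (go to 1, an L position)
n=3: L (sole option 2(W) is W)
n=4: W (go to 3, an L position)
n=5: L (sole option 4(W) is W)
n=6: W (go to 5, an L position)
n=7: L (sole option 6(W) is W)
n=8: W (go to 7, an L position)
n=9: W (go to 1, an L position)
n=10: L (options 9(W), 2(W) are all W)
n=11: W (go to 10, an L position)
n=12: L (options 11(W), 4(W) are all W)
n=13: W (go to 12, an L position)
n=14: L (options 13(W), 6(W) are all W)
n=15: W (go to 14, an L position)
n=16: L (options 15(W), 8(W) are all W)
n=17: W (go to 16, an L position)
n=18: W (go to 10, an L position)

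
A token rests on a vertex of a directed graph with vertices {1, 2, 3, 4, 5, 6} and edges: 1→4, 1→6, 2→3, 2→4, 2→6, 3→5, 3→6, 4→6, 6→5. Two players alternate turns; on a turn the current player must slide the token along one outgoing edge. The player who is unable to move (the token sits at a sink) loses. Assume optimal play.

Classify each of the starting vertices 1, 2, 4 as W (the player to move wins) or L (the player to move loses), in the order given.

1: W, 2: W, 4: L

Compute win/loss labels from the base case upward. A position with no move is L. Any other position is W if it can reach an L in one move, else L.
Every edge goes from a vertex to one that appears earlier in the order 5, 6, 4, 3, 1, 2, so processing vertices in that order labels each vertex after all of its successors.
5: no outgoing edge → L
6: reaches L-position 5 → W
4: only reaches 6(W), which is W → L
3: reaches L-position 5 → W
1: reaches L-position 4 → W
2: reaches L-position 4 → W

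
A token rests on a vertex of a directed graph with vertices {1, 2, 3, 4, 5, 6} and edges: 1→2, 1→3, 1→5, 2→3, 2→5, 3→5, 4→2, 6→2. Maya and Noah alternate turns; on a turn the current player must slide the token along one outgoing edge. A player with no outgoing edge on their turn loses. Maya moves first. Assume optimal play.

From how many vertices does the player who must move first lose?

Build the W/L table. Terminal = L. A non-terminal position is W if it has a move to some L; otherwise it is L.
Every edge goes from a vertex to one that appears earlier in the order 5, 3, 2, 1, 6, 4, so processing vertices in that order labels each vertex after all of its successors.
5: no outgoing edge → L
3: reaches L-position 5 → W
2: reaches L-position 5 → W
1: reaches L-position 5 → W
6: only reaches 2(W), which is W → L
4: only reaches 2(W), which is W → L
The L vertices are 4, 5, 6; that is 3 in all.

3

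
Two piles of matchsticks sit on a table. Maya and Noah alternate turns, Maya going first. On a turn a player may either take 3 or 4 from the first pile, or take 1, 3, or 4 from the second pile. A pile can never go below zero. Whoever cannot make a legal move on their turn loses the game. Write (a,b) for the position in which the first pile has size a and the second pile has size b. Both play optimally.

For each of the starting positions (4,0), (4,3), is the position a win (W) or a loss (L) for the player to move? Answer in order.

Classify positions by backward induction: terminal positions (no move available) are L. From any other position, the mover wins iff some move reaches an L.
No move ever increases a pile, so every position that can arise here has a ≤ 4 and b ≤ 3; it is enough to label the cells with 0 ≤ a ≤ 4 and 0 ≤ b ≤ 3.
Every move lowers a or b (never raises either), so fill the grid row by row in increasing a, and left to right within a row: each cell's successors are then already labelled.
      b=0  b=1  b=2  b=3
a=0:    L    W    L    W
a=1:    L    W    L    W
a=2:    L    W    L    W
a=3:    W    L    W    L
a=4:    W    L    W    L
Cells with no legal move (terminal, hence L): (0,0), (1,0), (2,0).
The remaining L cells, each justified by listing all of its moves:
(0,2): only reaches (0,1)(W), which is W → L
(1,2): only reaches (1,1)(W), which is W → L
(2,2): only reaches (2,1)(W), which is W → L
(3,1): only reaches (0,1)(W), (3,0)(W), all W → L
(3,3): only reaches (0,3)(W), (3,2)(W), (3,0)(W), all W → L
(4,1): only reaches (1,1)(W), (0,1)(W), (4,0)(W), all W → L
(4,3): only reaches (1,3)(W), (0,3)(W), (4,2)(W), (4,0)(W), all W → L
Every other cell has at least one move into one of the L cells above, so it is W.
(4,0): the move to (1,0) reaches an L cell, so W
(4,3): one of the L cells justified above, so L

(4,0): W, (4,3): L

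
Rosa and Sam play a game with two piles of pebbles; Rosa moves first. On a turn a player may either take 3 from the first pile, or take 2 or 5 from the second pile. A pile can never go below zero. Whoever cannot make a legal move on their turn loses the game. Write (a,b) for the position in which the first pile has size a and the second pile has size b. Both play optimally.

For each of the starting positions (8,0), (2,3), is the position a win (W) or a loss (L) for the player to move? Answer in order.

Work bottom-up. With no move the player to move loses. Otherwise the position is W if at least one move leads to an L position for the opponent, and L if every move leads to a W.
No move ever increases a pile, so every position that can arise here has a ≤ 8 and b ≤ 3; it is enough to label the cells with 0 ≤ a ≤ 8 and 0 ≤ b ≤ 3.
Every move lowers a or b (never raises either), so fill the grid row by row in increasing a, and left to right within a row: each cell's successors are then already labelled.
      b=0  b=1  b=2  b=3
a=0:    L    L    W    W
a=1:    L    L    W    W
a=2:    L    L    W    W
a=3:    W    W    L    L
a=4:    W    W    L    L
a=5:    W    W    L    L
a=6:    L    L    W    W
a=7:    L    L    W    W
a=8:    L    L    W    W
Cells with no legal move (terminal, hence L): (0,0), (0,1), (1,0), (1,1), (2,0), (2,1).
The remaining L cells, each justified by listing all of its moves:
(3,2): moves to (0,2)(W), (3,0)(W); every one is W ⇒ L
(3,3): moves to (0,3)(W), (3,1)(W); every one is W ⇒ L
(4,2): moves to (1,2)(W), (4,0)(W); every one is W ⇒ L
(4,3): moves to (1,3)(W), (4,1)(W); every one is W ⇒ L
(5,2): moves to (2,2)(W), (5,0)(W); every one is W ⇒ L
(5,3): moves to (2,3)(W), (5,1)(W); every one is W ⇒ L
(6,0): the only move is to (3,0)(W), a W ⇒ L
(6,1): the only move is to (3,1)(W), a W ⇒ L
(7,0): the only move is to (4,0)(W), a W ⇒ L
(7,1): the only move is to (4,1)(W), a W ⇒ L
(8,0): the only move is to (5,0)(W), a W ⇒ L
(8,1): the only move is to (5,1)(W), a W ⇒ L
Every other cell has at least one move into one of the L cells above, so it is W.
(8,0): one of the L cells justified above, so L
(2,3): the move to (2,1) reaches an L cell, so W

(8,0): L, (2,3): W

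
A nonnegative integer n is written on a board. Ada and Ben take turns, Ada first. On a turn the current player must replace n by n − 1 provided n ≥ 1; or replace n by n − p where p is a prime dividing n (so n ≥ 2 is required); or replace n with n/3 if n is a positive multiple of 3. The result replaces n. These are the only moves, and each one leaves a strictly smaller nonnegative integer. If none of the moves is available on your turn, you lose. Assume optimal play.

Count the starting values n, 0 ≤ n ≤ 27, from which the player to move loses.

Compute win/loss labels from the base case upward. A position with no move is L. Any other position is W if it can reach an L in one move, else L.
n=0: no move → L
n=1: can move to 0, which is L ⇒ W
n=2: can move to 0, which is L ⇒ W
n=3: can move to 0, which is L ⇒ W
n=4: moves to 2(W), 3(W); every one is W ⇒ L
n=5: can move to 0, which is L ⇒ W
n=6: can move to 4, which is L ⇒ W
n=7: can move to 0, which is L ⇒ W
n=8: moves to 6(W), 7(W); every one is W ⇒ L
n=9: can move to 8, which is L ⇒ W
n=10: can move to 8, which is L ⇒ W
n=11: can move to 0, which is L ⇒ W
n=12: can move to 4, which is L ⇒ W
n=13: can move to 0, which is L ⇒ W
n=14: moves to 7(W), 12(W), 13(W); every one is W ⇒ L
n=15: can move to 14, which is L ⇒ W
n=16: can move to 14, which is L ⇒ W
n=17: can move to 0, which is L ⇒ W
n=18: moves to 6(W), 15(W), 16(W), 17(W); every one is W ⇒ L
n=19: can move to 0, which is L ⇒ W
n=20: can move to 18, which is L ⇒ W
n=21: can move to 14, which is L ⇒ W
n=22: moves to 11(W), 20(W), 21(W); every one is W ⇒ L
n=23: can move to 0, which is L ⇒ W
n=24: can move to 8, which is L ⇒ W
n=25: moves to 20(W), 24(W); every one is W ⇒ L
n=26: can move to 25, which is L ⇒ W
n=27: moves to 9(W), 24(W), 26(W); every one is W ⇒ L
L entries with 0 ≤ n ≤ 27: n = 0, 4, 8, 14, 18, 22, 25, 27; that makes 8.

8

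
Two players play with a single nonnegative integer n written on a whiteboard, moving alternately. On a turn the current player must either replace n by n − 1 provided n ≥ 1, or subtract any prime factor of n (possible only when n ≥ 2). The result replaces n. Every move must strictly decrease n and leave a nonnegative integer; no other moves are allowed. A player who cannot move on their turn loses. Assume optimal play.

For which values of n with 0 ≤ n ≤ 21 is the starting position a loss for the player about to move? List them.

Work bottom-up. With no move the player to move loses. Otherwise the position is W if at least one move leads to an L position for the opponent, and L if every move leads to a W.
n=0: no move → L
n=1: can move to 0, which is L ⇒ W
n=2: can move to 0, which is L ⇒ W
n=3: can move to 0, which is L ⇒ W
n=4: moves to 2(W), 3(W); every one is W ⇒ L
n=5: can move to 0, which is L ⇒ W
n=6: can move to 4, which is L ⇒ W
n=7: can move to 0, which is L ⇒ W
n=8: moves to 6(W), 7(W); every one is W ⇒ L
n=9: can move to 8, which is L ⇒ W
n=10: can move to 8, which is L ⇒ W
n=11: can move to 0, which is L ⇒ W
n=12: moves to 9(W), 10(W), 11(W); every one is W ⇒ L
n=13: can move to 0, which is L ⇒ W
n=14: can move to 12, which is L ⇒ W
n=15: can move to 12, which is L ⇒ W
n=16: moves to 14(W), 15(W); every one is W ⇒ L
n=17: can move to 0, which is L ⇒ W
n=18: can move to 16, which is L ⇒ W
n=19: can move to 0, which is L ⇒ W
n=20: moves to 15(W), 18(W), 19(W); every one is W ⇒ L
n=21: can move to 20, which is L ⇒ W
The losing starting values of n are exactly the entries labelled L in this table (6 of them).

0, 4, 8, 12, 16, 20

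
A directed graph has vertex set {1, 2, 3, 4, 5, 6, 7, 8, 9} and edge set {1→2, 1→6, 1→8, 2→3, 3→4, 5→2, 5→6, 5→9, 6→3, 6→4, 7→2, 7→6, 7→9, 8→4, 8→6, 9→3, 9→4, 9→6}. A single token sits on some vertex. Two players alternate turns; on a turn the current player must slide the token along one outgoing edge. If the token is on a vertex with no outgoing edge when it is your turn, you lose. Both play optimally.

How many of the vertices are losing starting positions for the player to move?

Use the standard recursion: the mover loses at a terminal position; elsewhere, the mover wins exactly when some move hands the opponent an L position.
Every edge goes from a vertex to one that appears earlier in the order 4, 3, 6, 9, 8, 2, 5, 1, 7, so processing vertices in that order labels each vertex after all of its successors.
4: no outgoing edge → L
3: can move to 4, which is L ⇒ W
6: can move to 4, which is L ⇒ W
9: can move to 4, which is L ⇒ W
8: can move to 4, which is L ⇒ W
2: the only move is to 3(W), a W ⇒ L
5: can move to 2, which is L ⇒ W
1: can move to 2, which is L ⇒ W
7: can move to 2, which is L ⇒ W
The L vertices are 2, 4; that is 2 in all.

2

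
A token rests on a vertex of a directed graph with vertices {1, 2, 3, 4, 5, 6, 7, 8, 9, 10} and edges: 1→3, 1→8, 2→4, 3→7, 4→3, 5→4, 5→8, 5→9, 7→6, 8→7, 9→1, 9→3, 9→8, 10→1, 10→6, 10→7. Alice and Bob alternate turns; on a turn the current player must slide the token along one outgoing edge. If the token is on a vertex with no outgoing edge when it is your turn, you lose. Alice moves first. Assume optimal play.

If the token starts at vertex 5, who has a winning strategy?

Use the standard recursion: the mover loses at a terminal position; elsewhere, the mover wins exactly when some move hands the opponent an L position.
Every edge goes from a vertex to one that appears earlier in the order 6, 7, 8, 3, 1, 4, 2, 10, 9, 5, so processing vertices in that order labels each vertex after all of its successors.
6: no outgoing edge → L
7: →6(L), so W
8: →7(W) only, which is W, so L
3: →7(W) only, which is W, so L
1: →3(L), so W
4: →3(L), so W
2: →4(W) only, which is W, so L
10: →6(L), so W
9: →3(L), so W
5: →8(L), so W
From 5 Alice can move to 8, reaching an L position.

Alice wins.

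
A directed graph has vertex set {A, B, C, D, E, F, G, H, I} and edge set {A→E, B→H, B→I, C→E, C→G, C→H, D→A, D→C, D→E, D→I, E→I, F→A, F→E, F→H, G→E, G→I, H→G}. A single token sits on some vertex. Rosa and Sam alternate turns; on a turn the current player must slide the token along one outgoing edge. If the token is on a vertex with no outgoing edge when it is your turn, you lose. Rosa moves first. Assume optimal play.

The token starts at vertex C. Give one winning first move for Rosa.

Label each position W (a win for the player to move) or L (a loss). A position with no legal move is L; any other position is W exactly when some move reaches an L, and L when every move reaches a W.
Every edge goes from a vertex to one that appears earlier in the order I, E, A, G, H, F, C, D, B, so processing vertices in that order labels each vertex after all of its successors.
I: no outgoing edge → L
E: can move to I, which is L ⇒ W
A: the only move is to E(W), a W ⇒ L
G: can move to I, which is L ⇒ W
H: the only move is to G(W), a W ⇒ L
F: can move to H, which is L ⇒ W
C: can move to H, which is L ⇒ W
D: can move to A, which is L ⇒ W
B: can move to H, which is L ⇒ W
From C, the L positions reachable in one move are: H.

Move to H.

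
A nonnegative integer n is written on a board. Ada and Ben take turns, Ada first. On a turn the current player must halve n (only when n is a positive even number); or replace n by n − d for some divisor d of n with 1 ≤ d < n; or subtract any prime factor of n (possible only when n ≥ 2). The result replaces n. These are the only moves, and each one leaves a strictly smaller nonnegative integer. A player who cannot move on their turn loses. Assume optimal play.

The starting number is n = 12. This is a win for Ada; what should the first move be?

Positions with no move are L. A position that does have a move is losing for the player to move precisely when every available move leads to a winning position for the opponent. Fill in the labels:
n=0: no move → L
n=1: no move → L
n=2: W (go to 0, an L position)
n=3: W (go to 0, an L position)
n=4: L (options 2(W), 3(W) are all W)
n=5: W (go to 0, an L position)
n=6: W (go to 4, an L position)
n=7: W (go to 0, an L position)
n=8: W (go to 4, an L position)
n=9: L (options 6(W), 8(W) are all W)
n=10: W (go to 9, an L position)
n=11: W (go to 0, an L position)
n=12: W (go to 9, an L position)
From 12, the L positions reachable in one move are: 9.

Move to 9.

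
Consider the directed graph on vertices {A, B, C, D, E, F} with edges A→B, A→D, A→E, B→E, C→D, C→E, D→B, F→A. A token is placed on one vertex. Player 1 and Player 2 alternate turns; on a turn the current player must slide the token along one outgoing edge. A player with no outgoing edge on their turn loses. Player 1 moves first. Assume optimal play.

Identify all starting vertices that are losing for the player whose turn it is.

D, E, F

Work bottom-up. With no move the player to move loses. Otherwise the position is W if at least one move leads to an L position for the opponent, and L if every move leads to a W.
Every edge goes from a vertex to one that appears earlier in the order E, B, D, C, A, F, so processing vertices in that order labels each vertex after all of its successors.
E: no outgoing edge → L
B: →E(L), so W
D: →B(W) only, which is W, so L
C: →D(L), so W
A: →D(L), so W
F: →A(W) only, which is W, so L
The losing starting vertices are exactly the entries labelled L in this table (3 of them).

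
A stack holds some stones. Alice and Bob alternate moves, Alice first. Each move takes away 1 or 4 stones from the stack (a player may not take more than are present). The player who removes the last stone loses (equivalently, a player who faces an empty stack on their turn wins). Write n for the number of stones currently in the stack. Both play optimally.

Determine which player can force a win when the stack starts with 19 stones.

Work bottom-up. With no move the player to move wins. Otherwise the position is W if at least one move leads to an L position for the opponent, and L if every move leads to a W.
n=0: no move; the opponent has just taken the last stone and therefore loses → W
n=1: →0(W) only, which is W, so L
n=2: →1(L), so W
n=3: →2(W) only, which is W, so L
n=4: →3(L), so W
n=5: →1(L), so W
n=6: →5(W), 2(W) — all W, so L
n=7: →6(L), so W
n=8: →7(W), 4(W) — all W, so L
n=9: →8(L), so W
n=10: →6(L), so W
n=11: →10(W), 7(W) — all W, so L
n=12: →11(L), so W
n=13: →12(W), 9(W) — all W, so L
n=14: →13(L), so W
n=15: →11(L), so W
n=16: →15(W), 12(W) — all W, so L
n=17: →16(L), so W
n=18: →17(W), 14(W) — all W, so L
n=19: →18(L), so W
From 19 Alice can remove 1, leaving 18, reaching an L position.

Alice wins.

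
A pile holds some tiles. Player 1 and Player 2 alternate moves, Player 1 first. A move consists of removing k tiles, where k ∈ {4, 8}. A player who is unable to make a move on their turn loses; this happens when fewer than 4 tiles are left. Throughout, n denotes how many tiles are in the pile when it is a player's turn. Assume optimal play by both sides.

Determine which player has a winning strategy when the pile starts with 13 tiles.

Build the W/L table. Terminal = L. A non-terminal position is W if it has a move to some L; otherwise it is L.
n=0: no move → L
n=1: no move → L
n=2: no move → L
n=3: no move → L
n=4: can move to 0, which is L ⇒ W
n=5: can move to 1, which is L ⇒ W
n=6: can move to 2, which is L ⇒ W
n=7: can move to 3, which is L ⇒ W
n=8: can move to 0, which is L ⇒ W
n=9: can move to 1, which is L ⇒ W
n=10: can move to 2, which is L ⇒ W
n=11: can move to 3, which is L ⇒ W
n=12: moves to 8(W), 4(W); every one is W ⇒ L
n=13: moves to 9(W), 5(W); every one is W ⇒ L
Every move from 13 reaches a W position, so the mover loses.

Player 2 wins.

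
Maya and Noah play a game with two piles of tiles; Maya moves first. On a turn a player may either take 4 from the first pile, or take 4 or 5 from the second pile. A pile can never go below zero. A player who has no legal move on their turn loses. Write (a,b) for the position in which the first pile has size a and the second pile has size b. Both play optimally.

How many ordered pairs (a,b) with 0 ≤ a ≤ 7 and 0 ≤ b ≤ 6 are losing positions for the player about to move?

28

Classify positions by backward induction: terminal positions (no move available) are L. From any other position, the mover wins iff some move reaches an L.
Every move lowers a or b (never raises either), so fill the grid row by row in increasing a, and left to right within a row: each cell's successors are then already labelled.
      b=0  b=1  b=2  b=3  b=4  b=5  b=6
a=0:    L    L    L    L    W    W    W
a=1:    L    L    L    L    W    W    W
a=2:    L    L    L    L    W    W    W
a=3:    L    L    L    L    W    W    W
a=4:    W    W    W    W    L    L    L
a=5:    W    W    W    W    L    L    L
a=6:    W    W    W    W    L    L    L
a=7:    W    W    W    W    L    L    L
Cells with no legal move (terminal, hence L): (0,0), (0,1), (0,2), (0,3), (1,0), (1,1), (1,2), (1,3), (2,0), (2,1), (2,2), (2,3), (3,0), (3,1), (3,2), (3,3).
The remaining L cells, each justified by listing all of its moves:
(4,4): →(0,4)(W), (4,0)(W) — all W, so L
(4,5): →(0,5)(W), (4,1)(W), (4,0)(W) — all W, so L
(4,6): →(0,6)(W), (4,2)(W), (4,1)(W) — all W, so L
(5,4): →(1,4)(W), (5,0)(W) — all W, so L
(5,5): →(1,5)(W), (5,1)(W), (5,0)(W) — all W, so L
(5,6): →(1,6)(W), (5,2)(W), (5,1)(W) — all W, so L
(6,4): →(2,4)(W), (6,0)(W) — all W, so L
(6,5): →(2,5)(W), (6,1)(W), (6,0)(W) — all W, so L
(6,6): →(2,6)(W), (6,2)(W), (6,1)(W) — all W, so L
(7,4): →(3,4)(W), (7,0)(W) — all W, so L
(7,5): →(3,5)(W), (7,1)(W), (7,0)(W) — all W, so L
(7,6): →(3,6)(W), (7,2)(W), (7,1)(W) — all W, so L
Every other cell has at least one move into one of the L cells above, so it is W.
L cells per row: a=0: 4, a=1: 4, a=2: 4, a=3: 4, a=4: 3, a=5: 3, a=6: 3, a=7: 3; total 28.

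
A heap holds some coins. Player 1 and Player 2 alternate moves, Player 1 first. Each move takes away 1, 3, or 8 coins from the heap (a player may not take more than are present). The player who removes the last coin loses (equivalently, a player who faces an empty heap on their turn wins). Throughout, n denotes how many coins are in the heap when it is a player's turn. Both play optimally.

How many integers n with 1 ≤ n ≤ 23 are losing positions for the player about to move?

9

Compute win/loss labels from the base case upward. A position with no move is W. Any other position is W if it can reach an L in one move, else L.
n=0: no move; the opponent has just taken the last coin and therefore loses → W
n=1: the only move is to 0(W), a W ⇒ L
n=2: can move to 1, which is L ⇒ W
n=3: moves to 2(W), 0(W); every one is W ⇒ L
n=4: can move to 3, which is L ⇒ W
n=5: moves to 4(W), 2(W); every one is W ⇒ L
n=6: can move to 5, which is L ⇒ W
n=7: moves to 6(W), 4(W); every one is W ⇒ L
n=8: can move to 7, which is L ⇒ W
n=9: can move to 1, which is L ⇒ W
n=10: can move to 7, which is L ⇒ W
n=11: can move to 3, which is L ⇒ W
n=12: moves to 11(W), 9(W), 4(W); every one is W ⇒ L
n=13: can move to 12, which is L ⇒ W
n=14: moves to 13(W), 11(W), 6(W); every one is W ⇒ L
n=15: can move to 14, which is L ⇒ W
n=16: moves to 15(W), 13(W), 8(W); every one is W ⇒ L
n=17: can move to 16, which is L ⇒ W
n=18: moves to 17(W), 15(W), 10(W); every one is W ⇒ L
n=19: can move to 18, which is L ⇒ W
n=20: can move to 12, which is L ⇒ W
n=21: can move to 18, which is L ⇒ W
n=22: can move to 14, which is L ⇒ W
n=23: moves to 22(W), 20(W), 15(W); every one is W ⇒ L
L entries with 1 ≤ n ≤ 23 (the range starts at n=1): n = 1, 3, 5, 7, 12, 14, 16, 18, 23; that makes 9.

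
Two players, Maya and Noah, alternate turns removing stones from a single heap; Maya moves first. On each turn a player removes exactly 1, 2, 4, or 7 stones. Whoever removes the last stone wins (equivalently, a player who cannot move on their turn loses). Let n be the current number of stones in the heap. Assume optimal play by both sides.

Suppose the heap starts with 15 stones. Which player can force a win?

Noah wins.

Use the standard recursion: the mover loses at a terminal position; elsewhere, the mover wins exactly when some move hands the opponent an L position.
n=0: no move → L
n=1: reaches L-position 0 → W
n=2: reaches L-position 0 → W
n=3: only reaches 2(W), 1(W), all W → L
n=4: reaches L-position 3 → W
n=5: reaches L-position 3 → W
n=6: only reaches 5(W), 4(W), 2(W), all W → L
n=7: reaches L-position 6 → W
n=8: reaches L-position 6 → W
n=9: only reaches 8(W), 7(W), 5(W), 2(W), all W → L
n=10: reaches L-position 9 → W
n=11: reaches L-position 9 → W
n=12: only reaches 11(W), 10(W), 8(W), 5(W), all W → L
n=13: reaches L-position 12 → W
n=14: reaches L-position 12 → W
n=15: only reaches 14(W), 13(W), 11(W), 8(W), all W → L
The starting position 15 is L: whatever Maya does, the opponent receives a W position.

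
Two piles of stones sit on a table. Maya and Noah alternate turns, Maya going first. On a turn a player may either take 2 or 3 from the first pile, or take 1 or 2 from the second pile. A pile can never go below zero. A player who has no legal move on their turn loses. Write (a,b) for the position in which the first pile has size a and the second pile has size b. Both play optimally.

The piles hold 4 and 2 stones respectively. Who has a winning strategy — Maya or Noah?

Noah wins.

Work bottom-up. With no move the player to move loses. Otherwise the position is W if at least one move leads to an L position for the opponent, and L if every move leads to a W.
No move ever increases a pile, so every position that can arise here has a ≤ 4 and b ≤ 2; it is enough to label the cells with 0 ≤ a ≤ 4 and 0 ≤ b ≤ 2.
Every move lowers a or b (never raises either), so fill the grid row by row in increasing a, and left to right within a row: each cell's successors are then already labelled.
      b=0  b=1  b=2
a=0:    L    W    W
a=1:    L    W    W
a=2:    W    L    W
a=3:    W    L    W
a=4:    W    W    L
Cells with no legal move (terminal, hence L): (0,0), (1,0).
The remaining L cells, each justified by listing all of its moves:
(2,1): L (options (0,1)(W), (2,0)(W) are all W)
(3,1): L (options (1,1)(W), (0,1)(W), (3,0)(W) are all W)
(4,2): L (options (2,2)(W), (1,2)(W), (4,1)(W), (4,0)(W) are all W)
Every other cell has at least one move into one of the L cells above, so it is W.
The starting position (4,2) is L: whatever Maya does, the opponent receives a W position.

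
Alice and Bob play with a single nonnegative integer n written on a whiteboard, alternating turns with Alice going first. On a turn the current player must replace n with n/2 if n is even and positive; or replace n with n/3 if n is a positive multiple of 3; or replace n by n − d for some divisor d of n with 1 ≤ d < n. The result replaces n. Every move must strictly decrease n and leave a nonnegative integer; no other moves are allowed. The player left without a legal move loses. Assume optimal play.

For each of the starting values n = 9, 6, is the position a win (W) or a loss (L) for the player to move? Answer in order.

9: L, 6: W

Compute win/loss labels from the base case upward. A position with no move is L. Any other position is W if it can reach an L in one move, else L.
n=0: no move → L
n=1: no move → L
n=2: reaches L-position 1 → W
n=3: reaches L-position 1 → W
n=4: only reaches 2(W), 3(W), all W → L
n=5: reaches L-position 4 → W
n=6: reaches L-position 4 → W
n=7: only reaches 6(W), which is W → L
n=8: reaches L-position 4 → W
n=9: only reaches 3(W), 6(W), 8(W), all W → L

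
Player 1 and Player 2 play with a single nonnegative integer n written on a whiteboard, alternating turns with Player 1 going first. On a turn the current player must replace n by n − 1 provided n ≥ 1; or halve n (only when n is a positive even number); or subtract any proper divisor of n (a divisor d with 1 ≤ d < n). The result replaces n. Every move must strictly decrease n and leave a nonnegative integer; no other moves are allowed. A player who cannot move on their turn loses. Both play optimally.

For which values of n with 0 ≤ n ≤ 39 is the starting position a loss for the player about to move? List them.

Use the standard recursion: the mover loses at a terminal position; elsewhere, the mover wins exactly when some move hands the opponent an L position.
n=0: no move → L
n=1: →0(L), so W
n=2: →1(W) only, which is W, so L
n=3: →2(L), so W
n=4: →2(L), so W
n=5: →4(W) only, which is W, so L
n=6: →5(L), so W
n=7: →6(W) only, which is W, so L
n=8: →7(L), so W
n=9: →6(W), 8(W) — all W, so L
n=10: →5(L), so W
n=11: →10(W) only, which is W, so L
n=12: →9(L), so W
n=13: →12(W) only, which is W, so L
n=14: →7(L), so W
n=15: →10(W), 12(W), 14(W) — all W, so L
n=16: →15(L), so W
n=17: →16(W) only, which is W, so L
n=18: →9(L), so W
n=19: →18(W) only, which is W, so L
n=20: →15(L), so W
n=21: →14(W), 18(W), 20(W) — all W, so L
n=22: →11(L), so W
n=23: →22(W) only, which is W, so L
n=24: →21(L), so W
n=25: →20(W), 24(W) — all W, so L
n=26: →13(L), so W
n=27: →18(W), 24(W), 26(W) — all W, so L
n=28: →21(L), so W
n=29: →28(W) only, which is W, so L
n=30: →15(L), so W
n=31: →30(W) only, which is W, so L
n=32: →31(L), so W
n=33: →22(W), 30(W), 32(W) — all W, so L
n=34: →17(L), so W
n=35: →28(W), 30(W), 34(W) — all W, so L
n=36: →27(L), so W
n=37: →36(W) only, which is W, so L
n=38: →19(L), so W
n=39: →26(W), 36(W), 38(W) — all W, so L
Reading off the rows marked L gives the requested list; there are 20 such values of n.

0, 2, 5, 7, 9, 11, 13, 15, 17, 19, 21, 23, 25, 27, 29, 31, 33, 35, 37, 39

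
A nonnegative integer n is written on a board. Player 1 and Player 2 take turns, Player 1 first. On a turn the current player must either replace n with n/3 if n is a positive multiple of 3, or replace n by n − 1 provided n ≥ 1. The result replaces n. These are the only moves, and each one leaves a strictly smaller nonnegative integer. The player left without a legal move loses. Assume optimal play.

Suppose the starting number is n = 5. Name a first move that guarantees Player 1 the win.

Use the standard recursion: the mover loses at a terminal position; elsewhere, the mover wins exactly when some move hands the opponent an L position.
n=0: no move → L
n=1: →0(L), so W
n=2: →1(W) only, which is W, so L
n=3: →2(L), so W
n=4: →3(W) only, which is W, so L
n=5: →4(L), so W
From 5, the L positions reachable in one move are: 4.

Move to 4.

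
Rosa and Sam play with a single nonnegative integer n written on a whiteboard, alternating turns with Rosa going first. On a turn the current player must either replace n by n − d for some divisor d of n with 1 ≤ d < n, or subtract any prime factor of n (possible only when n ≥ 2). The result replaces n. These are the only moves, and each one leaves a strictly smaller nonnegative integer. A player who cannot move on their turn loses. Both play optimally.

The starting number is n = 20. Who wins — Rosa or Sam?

Use the standard recursion: the mover loses at a terminal position; elsewhere, the mover wins exactly when some move hands the opponent an L position.
n=0: no move → L
n=1: no move → L
n=2: W (go to 0, an L position)
n=3: W (go to 0, an L position)
n=4: L (options 2(W), 3(W) are all W)
n=5: W (go to 0, an L position)
n=6: W (go to 4, an L position)
n=7: W (go to 0, an L position)
n=8: W (go to 4, an L position)
n=9: L (options 6(W), 8(W) are all W)
n=10: W (go to 9, an L position)
n=11: W (go to 0, an L position)
n=12: W (go to 9, an L position)
n=13: W (go to 0, an L position)
n=14: L (options 7(W), 12(W), 13(W) are all W)
n=15: W (go to 14, an L position)
n=16: W (go to 14, an L position)
n=17: W (go to 0, an L position)
n=18: W (go to 9, an L position)
n=19: W (go to 0, an L position)
n=20: L (options 10(W), 15(W), 16(W), 18(W), 19(W) are all W)
Every move from 20 reaches a W position, so the mover loses.

Sam wins.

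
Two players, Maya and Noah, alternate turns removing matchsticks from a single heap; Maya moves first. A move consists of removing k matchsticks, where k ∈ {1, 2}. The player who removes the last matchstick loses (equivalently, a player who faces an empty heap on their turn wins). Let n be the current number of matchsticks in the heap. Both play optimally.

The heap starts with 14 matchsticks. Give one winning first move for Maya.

Remove 1, leaving 13.

Work bottom-up. With no move the player to move wins. Otherwise the position is W if at least one move leads to an L position for the opponent, and L if every move leads to a W.
n=0: no move; the opponent has just taken the last matchstick and therefore loses → W
n=1: →0(W) only, which is W, so L
n=2: →1(L), so W
n=3: →1(L), so W
n=4: →3(W), 2(W) — all W, so L
n=5: →4(L), so W
n=6: →4(L), so W
n=7: →6(W), 5(W) — all W, so L
n=8: →7(L), so W
n=9: →7(L), so W
n=10: →9(W), 8(W) — all W, so L
n=11: →10(L), so W
n=12: →10(L), so W
n=13: →12(W), 11(W) — all W, so L
n=14: →13(L), so W
From 14, the L positions reachable in one move are: 13.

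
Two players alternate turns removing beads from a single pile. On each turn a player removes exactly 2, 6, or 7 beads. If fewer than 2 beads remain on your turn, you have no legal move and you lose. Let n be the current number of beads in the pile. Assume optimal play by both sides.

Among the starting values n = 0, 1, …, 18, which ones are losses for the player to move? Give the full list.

Build the W/L table. Terminal = L. A non-terminal position is W if it has a move to some L; otherwise it is L.
n=0: no move → L
n=1: no move → L
n=2: reaches L-position 0 → W
n=3: reaches L-position 1 → W
n=4: only reaches 2(W), which is W → L
n=5: only reaches 3(W), which is W → L
n=6: reaches L-position 4 → W
n=7: reaches L-position 5 → W
n=8: reaches L-position 1 → W
n=9: only reaches 7(W), 3(W), 2(W), all W → L
n=10: reaches L-position 4 → W
n=11: reaches L-position 9 → W
n=12: reaches L-position 5 → W
n=13: only reaches 11(W), 7(W), 6(W), all W → L
n=14: only reaches 12(W), 8(W), 7(W), all W → L
n=15: reaches L-position 13 → W
n=16: reaches L-position 14 → W
n=17: only reaches 15(W), 11(W), 10(W), all W → L
n=18: only reaches 16(W), 12(W), 11(W), all W → L
Reading off the rows marked L gives the requested list; there are 9 such values of n.

0, 1, 4, 5, 9, 13, 14, 17, 18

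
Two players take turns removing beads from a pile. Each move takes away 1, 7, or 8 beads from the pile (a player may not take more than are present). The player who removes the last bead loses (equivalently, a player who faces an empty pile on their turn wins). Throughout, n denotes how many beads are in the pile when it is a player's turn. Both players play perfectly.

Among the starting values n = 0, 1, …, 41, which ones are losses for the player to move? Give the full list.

Classify positions by backward induction: terminal positions (no move available) are W. From any other position, the mover wins iff some move reaches an L.
n=0: no move; the opponent has just taken the last bead and therefore loses → W
n=1: the only move is to 0(W), a W ⇒ L
n=2: can move to 1, which is L ⇒ W
n=3: the only move is to 2(W), a W ⇒ L
n=4: can move to 3, which is L ⇒ W
n=5: the only move is to 4(W), a W ⇒ L
n=6: can move to 5, which is L ⇒ W
n=7: moves to 6(W), 0(W); every one is W ⇒ L
n=8: can move to 7, which is L ⇒ W
n=9: can move to 1, which is L ⇒ W
n=10: can move to 3, which is L ⇒ W
n=11: can move to 3, which is L ⇒ W
n=12: can move to 5, which is L ⇒ W
n=13: can move to 5, which is L ⇒ W
n=14: can move to 7, which is L ⇒ W
n=15: can move to 7, which is L ⇒ W
n=16: moves to 15(W), 9(W), 8(W); every one is W ⇒ L
n=17: can move to 16, which is L ⇒ W
n=18: moves to 17(W), 11(W), 10(W); every one is W ⇒ L
n=19: can move to 18, which is L ⇒ W
n=20: moves to 19(W), 13(W), 12(W); every one is W ⇒ L
n=21: can move to 20, which is L ⇒ W
n=22: moves to 21(W), 15(W), 14(W); every one is W ⇒ L
n=23: can move to 22, which is L ⇒ W
n=24: can move to 16, which is L ⇒ W
n=25: can move to 18, which is L ⇒ W
n=26: can move to 18, which is L ⇒ W
n=27: can move to 20, which is L ⇒ W
n=28: can move to 20, which is L ⇒ W
n=29: can move to 22, which is L ⇒ W
n=30: can move to 22, which is L ⇒ W
n=31: moves to 30(W), 24(W), 23(W); every one is W ⇒ L
n=32: can move to 31, which is L ⇒ W
n=33: moves to 32(W), 26(W), 25(W); every one is W ⇒ L
n=34: can move to 33, which is L ⇒ W
n=35: moves to 34(W), 28(W), 27(W); every one is W ⇒ L
n=36: can move to 35, which is L ⇒ W
n=37: moves to 36(W), 30(W), 29(W); every one is W ⇒ L
n=38: can move to 37, which is L ⇒ W
n=39: can move to 31, which is L ⇒ W
n=40: can move to 33, which is L ⇒ W
n=41: can move to 33, which is L ⇒ W
The losing starting values of n are exactly the entries labelled L in this table (12 of them).

1, 3, 5, 7, 16, 18, 20, 22, 31, 33, 35, 37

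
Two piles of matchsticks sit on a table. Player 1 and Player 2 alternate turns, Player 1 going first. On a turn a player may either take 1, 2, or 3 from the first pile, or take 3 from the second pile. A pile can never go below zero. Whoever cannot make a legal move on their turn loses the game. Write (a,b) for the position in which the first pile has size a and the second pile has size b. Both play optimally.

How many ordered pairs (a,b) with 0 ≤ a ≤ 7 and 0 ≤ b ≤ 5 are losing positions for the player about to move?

Positions with no move are L. A position that does have a move is losing for the player to move precisely when every available move leads to a winning position for the opponent. Fill in the labels:
Every move lowers a or b (never raises either), so fill the grid row by row in increasing a, and left to right within a row: each cell's successors are then already labelled.
      b=0  b=1  b=2  b=3  b=4  b=5
a=0:    L    L    L    W    W    W
a=1:    W    W    W    L    L    L
a=2:    W    W    W    W    W    W
a=3:    W    W    W    W    W    W
a=4:    L    L    L    W    W    W
a=5:    W    W    W    L    L    L
a=6:    W    W    W    W    W    W
a=7:    W    W    W    W    W    W
Cells with no legal move (terminal, hence L): (0,0), (0,1), (0,2).
The remaining L cells, each justified by listing all of its moves:
(1,3): L (options (0,3)(W), (1,0)(W) are all W)
(1,4): L (options (0,4)(W), (1,1)(W) are all W)
(1,5): L (options (0,5)(W), (1,2)(W) are all W)
(4,0): L (options (3,0)(W), (2,0)(W), (1,0)(W) are all W)
(4,1): L (options (3,1)(W), (2,1)(W), (1,1)(W) are all W)
(4,2): L (options (3,2)(W), (2,2)(W), (1,2)(W) are all W)
(5,3): L (options (4,3)(W), (3,3)(W), (2,3)(W), (5,0)(W) are all W)
(5,4): L (options (4,4)(W), (3,4)(W), (2,4)(W), (5,1)(W) are all W)
(5,5): L (options (4,5)(W), (3,5)(W), (2,5)(W), (5,2)(W) are all W)
Every other cell has at least one move into one of the L cells above, so it is W.
L cells per row: a=0: 3, a=1: 3, a=2: 0, a=3: 0, a=4: 3, a=5: 3, a=6: 0, a=7: 0; total 12.

12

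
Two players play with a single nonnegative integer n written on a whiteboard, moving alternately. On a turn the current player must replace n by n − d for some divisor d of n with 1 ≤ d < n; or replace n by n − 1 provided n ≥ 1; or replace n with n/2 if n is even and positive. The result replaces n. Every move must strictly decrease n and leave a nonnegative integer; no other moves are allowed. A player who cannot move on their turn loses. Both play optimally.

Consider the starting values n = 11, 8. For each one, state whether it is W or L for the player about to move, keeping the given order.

11: L, 8: W

Compute win/loss labels from the base case upward. A position with no move is L. Any other position is W if it can reach an L in one move, else L.
n=0: no move → L
n=1: reaches L-position 0 → W
n=2: only reaches 1(W), which is W → L
n=3: reaches L-position 2 → W
n=4: reaches L-position 2 → W
n=5: only reaches 4(W), which is W → L
n=6: reaches L-position 5 → W
n=7: only reaches 6(W), which is W → L
n=8: reaches L-position 7 → W
n=9: only reaches 6(W), 8(W), all W → L
n=10: reaches L-position 5 → W
n=11: only reaches 10(W), which is W → L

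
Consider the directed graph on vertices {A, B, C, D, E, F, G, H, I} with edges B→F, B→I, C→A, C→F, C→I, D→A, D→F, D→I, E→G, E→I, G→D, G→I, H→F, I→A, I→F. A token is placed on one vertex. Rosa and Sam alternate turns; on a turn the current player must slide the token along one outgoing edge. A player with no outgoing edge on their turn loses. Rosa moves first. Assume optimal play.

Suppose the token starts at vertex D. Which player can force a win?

Work bottom-up. With no move the player to move loses. Otherwise the position is W if at least one move leads to an L position for the opponent, and L if every move leads to a W.
Every edge goes from a vertex to one that appears earlier in the order A, F, I, D, C, G, H, B, E, so processing vertices in that order labels each vertex after all of its successors.
A: no outgoing edge → L
F: no outgoing edge → L
I: →F(L), so W
D: →F(L), so W
C: →F(L), so W
G: →D(W), I(W) — all W, so L
H: →F(L), so W
B: →F(L), so W
E: →G(L), so W
From D Rosa can move to F, reaching an L position.

Rosa wins.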